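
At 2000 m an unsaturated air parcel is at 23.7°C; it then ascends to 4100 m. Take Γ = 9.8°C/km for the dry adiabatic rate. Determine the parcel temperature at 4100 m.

3.12°C

From 2000 m to 4100 m (dry adiabatic): cools by 9.8 × 2.1 = 20.58°C, giving 3.12°C.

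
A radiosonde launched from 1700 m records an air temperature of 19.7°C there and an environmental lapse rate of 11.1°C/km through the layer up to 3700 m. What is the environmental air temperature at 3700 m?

-2.5°C

1700–3700 m, environmental: Δz = 2 km ⇒ ΔT = -22.2°C; T = -2.5°C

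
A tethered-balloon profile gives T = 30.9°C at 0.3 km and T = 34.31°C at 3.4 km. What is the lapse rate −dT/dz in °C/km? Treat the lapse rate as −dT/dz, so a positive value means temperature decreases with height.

Γ = −ΔT/Δz = (30.9 − 34.31) / (3400 − 300) m
  = -3.41°C / 3.1 km = -1.1°C/km

-1.1°C/km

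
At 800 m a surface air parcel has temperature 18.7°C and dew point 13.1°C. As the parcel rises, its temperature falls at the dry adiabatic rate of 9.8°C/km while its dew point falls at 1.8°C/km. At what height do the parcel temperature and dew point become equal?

T and T_d converge at 9.8 − 1.8 = 8°C per km
Height above start = (18.7 − 13.1) / 8 = 0.7 km
LCL altitude = 800 m + 700 m = 1500 m

1500 m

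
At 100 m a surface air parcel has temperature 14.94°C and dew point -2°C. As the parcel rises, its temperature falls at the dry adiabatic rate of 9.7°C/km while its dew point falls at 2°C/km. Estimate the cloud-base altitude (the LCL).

2300 m

T and T_d converge at 9.7 − 2 = 7.7°C per km
Height above start = (14.94 − (-2)) / 7.7 = 2.2 km
LCL altitude = 100 m + 2200 m = 2300 m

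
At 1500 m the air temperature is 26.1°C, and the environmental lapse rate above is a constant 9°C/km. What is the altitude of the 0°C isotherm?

4400 m

Height above start = (26.1 − 0) / 9 = 2.9 km
Altitude = 1500 m + 2900 m = 4400 m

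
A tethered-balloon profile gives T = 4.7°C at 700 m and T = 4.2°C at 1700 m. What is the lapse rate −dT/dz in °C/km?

Γ = −ΔT/Δz = (4.7 − 4.2) / (1700 − 700) m
  = 0.5°C / 1 km = 0.5°C/km

0.5°C/km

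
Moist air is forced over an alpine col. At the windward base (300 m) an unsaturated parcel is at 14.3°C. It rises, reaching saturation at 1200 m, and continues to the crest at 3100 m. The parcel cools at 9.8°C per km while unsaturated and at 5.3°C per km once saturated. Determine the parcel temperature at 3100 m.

From 300 m to 1200 m (dry): cools by 9.8 × 0.9 = 8.82°C, giving 5.48°C.
From 1200 m to 3100 m (saturated): cools by 5.3 × 1.9 = 10.07°C, giving -4.59°C.

-4.59°C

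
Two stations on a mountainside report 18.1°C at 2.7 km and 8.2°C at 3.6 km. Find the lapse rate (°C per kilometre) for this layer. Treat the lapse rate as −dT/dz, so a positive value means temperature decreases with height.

Γ = −ΔT/Δz = (18.1 − 8.2) / (3600 − 2700) m
  = 9.9°C / 0.9 km = 11°C/km

11°C/km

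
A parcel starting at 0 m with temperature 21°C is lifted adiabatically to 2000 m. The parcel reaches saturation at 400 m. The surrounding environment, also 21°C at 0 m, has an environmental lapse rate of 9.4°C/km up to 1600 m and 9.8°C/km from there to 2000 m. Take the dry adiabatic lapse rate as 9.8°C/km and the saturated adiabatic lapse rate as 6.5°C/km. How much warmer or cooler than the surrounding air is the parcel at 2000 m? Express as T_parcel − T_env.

+4.64°C (parcel warmer than environment)

Parcel:
  From 0 m to 400 m (dry): cools by 9.8 × 0.4 = 3.92°C, giving 17.08°C.
  From 400 m to 2000 m (saturated): cools by 6.5 × 1.6 = 10.4°C, giving 6.68°C.
Environment:
  From 0 m to 1600 m (environment, lower layer): cools by 9.4 × 1.6 = 15.04°C, giving 5.96°C.
  From 1600 m to 2000 m (environment, upper layer): cools by 9.8 × 0.4 = 3.92°C, giving 2.04°C.
T_parcel − T_env = 6.68 − 2.04 = +4.64°C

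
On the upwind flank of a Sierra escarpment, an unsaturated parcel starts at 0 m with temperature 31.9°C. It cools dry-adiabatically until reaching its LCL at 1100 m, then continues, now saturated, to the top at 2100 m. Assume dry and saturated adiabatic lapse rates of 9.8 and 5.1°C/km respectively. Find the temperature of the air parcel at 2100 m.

0 → 1100 m (dry, 9.8°C/km): ΔT = -9.8 × 1.1 = -10.78°C → T = 21.12°C
1100 → 2100 m (saturated, 5.1°C/km): ΔT = -5.1 × 1 = -5.1°C → T = 16.02°C

16.02°C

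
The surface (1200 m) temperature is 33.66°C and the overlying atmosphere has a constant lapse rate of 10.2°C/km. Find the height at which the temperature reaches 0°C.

4500 m

Height above start = (33.66 − 0) / 10.2 = 3.3 km
Altitude = 1200 m + 3300 m = 4500 m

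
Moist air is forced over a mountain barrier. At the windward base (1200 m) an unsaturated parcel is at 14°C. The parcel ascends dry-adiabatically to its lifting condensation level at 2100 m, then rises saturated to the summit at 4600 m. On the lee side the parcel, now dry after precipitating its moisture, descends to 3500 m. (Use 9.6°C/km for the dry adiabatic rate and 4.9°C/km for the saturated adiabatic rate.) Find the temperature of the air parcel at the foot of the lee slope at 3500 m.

1200–2100 m, dry: Δz = 0.9 km ⇒ ΔT = -8.64°C; T = 5.36°C
2100–4600 m, saturated: Δz = 2.5 km ⇒ ΔT = -12.25°C; T = -6.89°C
4600–3500 m, dry descent: Δz = 1.1 km ⇒ ΔT = +10.56°C; T = 3.67°C

3.67°C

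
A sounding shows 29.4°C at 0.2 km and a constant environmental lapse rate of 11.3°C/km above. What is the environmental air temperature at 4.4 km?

-18.06°C

From 200 m to 4400 m (environmental): cools by 11.3 × 4.2 = 47.46°C, giving -18.06°C.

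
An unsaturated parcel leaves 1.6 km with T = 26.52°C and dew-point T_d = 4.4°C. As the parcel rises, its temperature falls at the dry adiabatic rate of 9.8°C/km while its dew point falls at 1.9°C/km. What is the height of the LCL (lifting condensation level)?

4.4 km

T and T_d converge at 9.8 − 1.9 = 7.9°C per km
Height above start = (26.52 − 4.4) / 7.9 = 2.8 km
LCL altitude = 1600 m + 2800 m = 4400 m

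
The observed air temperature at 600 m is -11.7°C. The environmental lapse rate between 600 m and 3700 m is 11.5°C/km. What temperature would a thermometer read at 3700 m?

600 → 3700 m (environmental, 11.5°C/km): ΔT = -11.5 × 3.1 = -35.65°C → T = -47.35°C

-47.35°C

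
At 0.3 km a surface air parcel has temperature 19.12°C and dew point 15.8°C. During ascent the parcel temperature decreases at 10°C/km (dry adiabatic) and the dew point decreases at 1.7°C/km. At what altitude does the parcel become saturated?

0.7 km

T and T_d converge at 10 − 1.7 = 8.3°C per km
Height above start = (19.12 − 15.8) / 8.3 = 0.4 km
LCL altitude = 300 m + 400 m = 700 m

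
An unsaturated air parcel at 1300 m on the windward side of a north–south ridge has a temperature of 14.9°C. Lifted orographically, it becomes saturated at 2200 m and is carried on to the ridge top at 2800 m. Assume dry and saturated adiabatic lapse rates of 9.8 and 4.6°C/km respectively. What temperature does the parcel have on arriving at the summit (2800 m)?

1300 → 2200 m (dry, 9.8°C/km): ΔT = -9.8 × 0.9 = -8.82°C → T = 6.08°C
2200 → 2800 m (saturated, 4.6°C/km): ΔT = -4.6 × 0.6 = -2.76°C → T = 3.32°C

3.32°C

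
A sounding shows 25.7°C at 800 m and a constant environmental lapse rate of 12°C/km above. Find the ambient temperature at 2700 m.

Environmental to 2700 m: -12 × 1.9 km = -22.8°C, so T = 2.9°C.

2.9°C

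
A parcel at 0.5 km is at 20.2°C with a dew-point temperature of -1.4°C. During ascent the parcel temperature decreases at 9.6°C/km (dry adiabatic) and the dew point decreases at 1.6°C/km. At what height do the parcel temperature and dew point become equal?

3.2 km

T and T_d converge at 9.6 − 1.6 = 8°C per km
Height above start = (20.2 − (-1.4)) / 8 = 2.7 km
LCL altitude = 500 m + 2700 m = 3200 m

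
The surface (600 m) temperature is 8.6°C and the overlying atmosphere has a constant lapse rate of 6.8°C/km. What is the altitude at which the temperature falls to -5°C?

Height above start = (8.6 − (-5)) / 6.8 = 2 km
Altitude = 600 m + 2000 m = 2600 m

2600 m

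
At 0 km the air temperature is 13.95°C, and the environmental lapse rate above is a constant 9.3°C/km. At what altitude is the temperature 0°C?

1.5 km

Height above start = (13.95 − 0) / 9.3 = 1.5 km
Altitude = 0 m + 1500 m = 1500 m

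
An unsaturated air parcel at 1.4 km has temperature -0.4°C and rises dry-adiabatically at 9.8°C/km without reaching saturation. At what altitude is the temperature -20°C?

3.4 km

Height above start = (-0.4 − (-20)) / 9.8 = 2 km
Altitude = 1400 m + 2000 m = 3400 m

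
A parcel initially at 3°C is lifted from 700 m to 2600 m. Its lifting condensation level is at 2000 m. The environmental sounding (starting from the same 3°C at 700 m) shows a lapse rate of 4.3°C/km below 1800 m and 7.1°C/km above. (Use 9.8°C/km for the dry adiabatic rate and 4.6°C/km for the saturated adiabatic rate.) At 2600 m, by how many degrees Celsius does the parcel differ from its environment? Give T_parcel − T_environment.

Parcel:
  700–2000 m, dry: Δz = 1.3 km ⇒ ΔT = -12.74°C; T = -9.74°C
  2000–2600 m, saturated: Δz = 0.6 km ⇒ ΔT = -2.76°C; T = -12.5°C
Environment:
  700–1800 m, environment, lower layer: Δz = 1.1 km ⇒ ΔT = -4.73°C; T = -1.73°C
  1800–2600 m, environment, upper layer: Δz = 0.8 km ⇒ ΔT = -5.68°C; T = -7.41°C
T_parcel − T_env = -12.5 − (-7.41) = -5.09°C

-5.09°C (parcel cooler than environment)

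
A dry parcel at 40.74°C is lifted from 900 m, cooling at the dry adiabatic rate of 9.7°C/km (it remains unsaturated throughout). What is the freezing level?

Height above start = (40.74 − 0) / 9.7 = 4.2 km
Altitude = 900 m + 4200 m = 5100 m

5100 m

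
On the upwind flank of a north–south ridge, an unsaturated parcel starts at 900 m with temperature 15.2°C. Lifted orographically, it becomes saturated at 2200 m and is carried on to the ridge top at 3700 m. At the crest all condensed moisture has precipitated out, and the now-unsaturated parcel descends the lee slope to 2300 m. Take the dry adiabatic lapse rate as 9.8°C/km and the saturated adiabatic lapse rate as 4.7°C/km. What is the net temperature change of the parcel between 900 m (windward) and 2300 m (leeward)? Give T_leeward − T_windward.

Dry to 2200 m: -9.8 × 1.3 km = -12.74°C, so T = 2.46°C.
Saturated to 3700 m: -4.7 × 1.5 km = -7.05°C, so T = -4.59°C.
Dry descent to 2300 m: +9.8 × 1.4 km = +13.72°C, so T = 9.13°C.
Net change vs windward start: 9.13 − 15.2 = -6.07°C

-6.07°C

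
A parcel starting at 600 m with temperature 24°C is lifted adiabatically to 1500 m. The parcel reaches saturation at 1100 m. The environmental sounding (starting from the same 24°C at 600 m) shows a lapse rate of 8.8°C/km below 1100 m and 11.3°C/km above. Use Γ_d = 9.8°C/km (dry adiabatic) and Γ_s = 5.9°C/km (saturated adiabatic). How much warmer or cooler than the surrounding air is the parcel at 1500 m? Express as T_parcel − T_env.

+1.66°C (parcel warmer than environment)

Parcel:
  Dry to 1100 m: -9.8 × 0.5 km = -4.9°C, so T = 19.1°C.
  Saturated to 1500 m: -5.9 × 0.4 km = -2.36°C, so T = 16.74°C.
Environment:
  Environment, lower layer to 1100 m: -8.8 × 0.5 km = -4.4°C, so T = 19.6°C.
  Environment, upper layer to 1500 m: -11.3 × 0.4 km = -4.52°C, so T = 15.08°C.
T_parcel − T_env = 16.74 − 15.08 = +1.66°C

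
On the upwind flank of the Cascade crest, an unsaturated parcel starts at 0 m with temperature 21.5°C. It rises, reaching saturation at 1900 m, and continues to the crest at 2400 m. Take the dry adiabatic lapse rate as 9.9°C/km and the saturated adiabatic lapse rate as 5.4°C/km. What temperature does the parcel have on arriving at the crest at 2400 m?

-0.01°C

0 → 1900 m (dry, 9.9°C/km): ΔT = -9.9 × 1.9 = -18.81°C → T = 2.69°C
1900 → 2400 m (saturated, 5.4°C/km): ΔT = -5.4 × 0.5 = -2.7°C → T = -0.01°C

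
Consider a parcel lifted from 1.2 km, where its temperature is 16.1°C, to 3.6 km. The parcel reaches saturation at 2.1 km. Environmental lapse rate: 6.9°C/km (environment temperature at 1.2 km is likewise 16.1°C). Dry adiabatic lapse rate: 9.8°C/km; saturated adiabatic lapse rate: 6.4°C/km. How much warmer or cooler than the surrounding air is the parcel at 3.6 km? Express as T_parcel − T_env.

-1.86°C (parcel cooler than environment)

Parcel:
  1200 → 2100 m (dry, 9.8°C/km): ΔT = -9.8 × 0.9 = -8.82°C → T = 7.28°C
  2100 → 3600 m (saturated, 6.4°C/km): ΔT = -6.4 × 1.5 = -9.6°C → T = -2.32°C
Environment:
  1200 → 3600 m (environment, 6.9°C/km): ΔT = -6.9 × 2.4 = -16.56°C → T = -0.46°C
T_parcel − T_env = -2.32 − (-0.46) = -1.86°C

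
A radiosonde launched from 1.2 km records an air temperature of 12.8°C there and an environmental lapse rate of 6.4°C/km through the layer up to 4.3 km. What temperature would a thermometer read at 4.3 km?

Environmental to 4300 m: -6.4 × 3.1 km = -19.84°C, so T = -7.04°C.

-7.04°C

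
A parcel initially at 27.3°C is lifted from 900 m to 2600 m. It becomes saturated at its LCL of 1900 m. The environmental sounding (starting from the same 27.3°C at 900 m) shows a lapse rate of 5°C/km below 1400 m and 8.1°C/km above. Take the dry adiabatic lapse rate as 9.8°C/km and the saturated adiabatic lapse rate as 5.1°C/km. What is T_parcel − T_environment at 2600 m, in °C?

Parcel:
  From 900 m to 1900 m (dry): cools by 9.8 × 1 = 9.8°C, giving 17.5°C.
  From 1900 m to 2600 m (saturated): cools by 5.1 × 0.7 = 3.57°C, giving 13.93°C.
Environment:
  From 900 m to 1400 m (environment, lower layer): cools by 5 × 0.5 = 2.5°C, giving 24.8°C.
  From 1400 m to 2600 m (environment, upper layer): cools by 8.1 × 1.2 = 9.72°C, giving 15.08°C.
T_parcel − T_env = 13.93 − 15.08 = -1.15°C

-1.15°C (parcel cooler than environment)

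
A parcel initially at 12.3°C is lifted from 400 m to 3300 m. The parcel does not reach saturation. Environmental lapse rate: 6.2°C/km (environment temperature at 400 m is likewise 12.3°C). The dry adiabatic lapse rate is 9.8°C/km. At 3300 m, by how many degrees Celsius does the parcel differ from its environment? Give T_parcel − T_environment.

Parcel:
  400–3300 m, dry: Δz = 2.9 km ⇒ ΔT = -28.42°C; T = -16.12°C
Environment:
  400–3300 m, environment: Δz = 2.9 km ⇒ ΔT = -17.98°C; T = -5.68°C
T_parcel − T_env = -16.12 − (-5.68) = -10.44°C

-10.44°C (parcel cooler than environment)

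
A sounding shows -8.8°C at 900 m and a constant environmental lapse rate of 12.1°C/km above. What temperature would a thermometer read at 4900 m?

-57.2°C

900–4900 m, environmental: Δz = 4 km ⇒ ΔT = -48.4°C; T = -57.2°C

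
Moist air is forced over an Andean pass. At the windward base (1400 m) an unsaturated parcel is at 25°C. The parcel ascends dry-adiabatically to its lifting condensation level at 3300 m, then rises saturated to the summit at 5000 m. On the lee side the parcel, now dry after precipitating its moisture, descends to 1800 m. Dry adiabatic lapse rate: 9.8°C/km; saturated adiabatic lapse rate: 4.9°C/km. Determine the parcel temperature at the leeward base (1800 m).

29.41°C

From 1400 m to 3300 m (dry): cools by 9.8 × 1.9 = 18.62°C, giving 6.38°C.
From 3300 m to 5000 m (saturated): cools by 4.9 × 1.7 = 8.33°C, giving -1.95°C.
From 5000 m to 1800 m (dry descent): warms by 9.8 × 3.2 = 31.36°C, giving 29.41°C.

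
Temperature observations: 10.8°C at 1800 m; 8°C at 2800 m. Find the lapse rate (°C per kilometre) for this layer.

Γ = −ΔT/Δz = (10.8 − 8) / (2800 − 1800) m
  = 2.8°C / 1 km = 2.8°C/km

2.8°C/km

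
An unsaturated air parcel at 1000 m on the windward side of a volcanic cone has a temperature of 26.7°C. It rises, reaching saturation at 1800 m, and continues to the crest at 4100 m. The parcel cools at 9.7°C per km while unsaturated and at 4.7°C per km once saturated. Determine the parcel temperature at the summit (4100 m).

Dry to 1800 m: -9.7 × 0.8 km = -7.76°C, so T = 18.94°C.
Saturated to 4100 m: -4.7 × 2.3 km = -10.81°C, so T = 8.13°C.

8.13°C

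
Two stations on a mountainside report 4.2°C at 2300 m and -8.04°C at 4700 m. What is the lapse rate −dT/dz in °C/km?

5.1°C/km

Γ = −ΔT/Δz = (4.2 − (-8.04)) / (4700 − 2300) m
  = 12.24°C / 2.4 km = 5.1°C/km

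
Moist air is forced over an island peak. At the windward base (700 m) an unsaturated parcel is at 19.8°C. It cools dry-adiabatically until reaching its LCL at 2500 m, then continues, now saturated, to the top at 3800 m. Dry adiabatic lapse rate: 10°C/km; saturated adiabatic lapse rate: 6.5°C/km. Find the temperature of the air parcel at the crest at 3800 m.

-6.65°C

700–2500 m, dry: Δz = 1.8 km ⇒ ΔT = -18°C; T = 1.8°C
2500–3800 m, saturated: Δz = 1.3 km ⇒ ΔT = -8.45°C; T = -6.65°C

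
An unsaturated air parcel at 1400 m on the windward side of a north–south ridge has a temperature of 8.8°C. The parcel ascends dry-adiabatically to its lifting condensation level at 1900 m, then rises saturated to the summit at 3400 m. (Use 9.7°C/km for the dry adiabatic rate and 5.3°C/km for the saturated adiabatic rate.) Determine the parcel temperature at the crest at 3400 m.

Dry to 1900 m: -9.7 × 0.5 km = -4.85°C, so T = 3.95°C.
Saturated to 3400 m: -5.3 × 1.5 km = -7.95°C, so T = -4°C.

-4°C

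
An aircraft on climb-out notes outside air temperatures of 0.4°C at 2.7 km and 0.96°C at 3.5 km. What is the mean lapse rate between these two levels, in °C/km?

-0.7°C/km

Γ = −ΔT/Δz = (0.4 − 0.96) / (3500 − 2700) m
  = -0.56°C / 0.8 km = -0.7°C/km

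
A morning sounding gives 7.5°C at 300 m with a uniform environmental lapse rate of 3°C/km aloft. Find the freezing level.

Height above start = (7.5 − 0) / 3 = 2.5 km
Altitude = 300 m + 2500 m = 2800 m

2800 m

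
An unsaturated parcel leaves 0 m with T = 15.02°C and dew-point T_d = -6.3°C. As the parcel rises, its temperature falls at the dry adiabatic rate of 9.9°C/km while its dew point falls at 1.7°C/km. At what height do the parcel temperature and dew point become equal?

T and T_d converge at 9.9 − 1.7 = 8.2°C per km
Height above start = (15.02 − (-6.3)) / 8.2 = 2.6 km
LCL altitude = 0 m + 2600 m = 2600 m

2600 m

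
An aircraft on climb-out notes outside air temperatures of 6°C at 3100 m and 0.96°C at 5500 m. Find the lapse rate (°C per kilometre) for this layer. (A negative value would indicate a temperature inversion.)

2.1°C/km

Γ = −ΔT/Δz = (6 − 0.96) / (5500 − 3100) m
  = 5.04°C / 2.4 km = 2.1°C/km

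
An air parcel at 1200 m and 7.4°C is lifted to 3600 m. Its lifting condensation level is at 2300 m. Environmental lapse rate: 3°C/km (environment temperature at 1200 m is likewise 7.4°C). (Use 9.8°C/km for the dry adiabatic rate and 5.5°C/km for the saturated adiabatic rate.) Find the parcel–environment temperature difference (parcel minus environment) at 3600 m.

-10.73°C (parcel cooler than environment)

Parcel:
  From 1200 m to 2300 m (dry): cools by 9.8 × 1.1 = 10.78°C, giving -3.38°C.
  From 2300 m to 3600 m (saturated): cools by 5.5 × 1.3 = 7.15°C, giving -10.53°C.
Environment:
  From 1200 m to 3600 m (environment): cools by 3 × 2.4 = 7.2°C, giving 0.2°C.
T_parcel − T_env = -10.53 − 0.2 = -10.73°C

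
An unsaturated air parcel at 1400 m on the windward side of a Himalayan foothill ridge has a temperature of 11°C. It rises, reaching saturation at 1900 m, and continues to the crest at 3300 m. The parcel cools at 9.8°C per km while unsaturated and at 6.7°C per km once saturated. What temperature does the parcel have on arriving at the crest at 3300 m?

1400–1900 m, dry: Δz = 0.5 km ⇒ ΔT = -4.9°C; T = 6.1°C
1900–3300 m, saturated: Δz = 1.4 km ⇒ ΔT = -9.38°C; T = -3.28°C

-3.28°C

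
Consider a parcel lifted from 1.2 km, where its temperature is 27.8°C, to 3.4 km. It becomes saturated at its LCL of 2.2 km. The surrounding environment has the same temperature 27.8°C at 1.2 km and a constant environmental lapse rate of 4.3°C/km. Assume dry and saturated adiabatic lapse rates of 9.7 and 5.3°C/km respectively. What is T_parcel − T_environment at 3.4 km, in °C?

-6.6°C (parcel cooler than environment)

Parcel:
  1200 → 2200 m (dry, 9.7°C/km): ΔT = -9.7 × 1 = -9.7°C → T = 18.1°C
  2200 → 3400 m (saturated, 5.3°C/km): ΔT = -5.3 × 1.2 = -6.36°C → T = 11.74°C
Environment:
  1200 → 3400 m (environment, 4.3°C/km): ΔT = -4.3 × 2.2 = -9.46°C → T = 18.34°C
T_parcel − T_env = 11.74 − 18.34 = -6.6°C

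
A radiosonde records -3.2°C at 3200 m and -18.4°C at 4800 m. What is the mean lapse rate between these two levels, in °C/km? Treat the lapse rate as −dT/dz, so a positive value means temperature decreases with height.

Γ = −ΔT/Δz = (-3.2 − (-18.4)) / (4800 − 3200) m
  = 15.2°C / 1.6 km = 9.5°C/km

9.5°C/km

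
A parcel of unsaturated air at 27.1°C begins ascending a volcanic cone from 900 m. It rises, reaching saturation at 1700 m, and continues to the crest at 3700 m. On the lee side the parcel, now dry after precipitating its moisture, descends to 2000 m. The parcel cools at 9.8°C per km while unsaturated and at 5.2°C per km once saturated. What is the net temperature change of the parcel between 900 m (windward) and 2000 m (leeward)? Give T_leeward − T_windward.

-1.58°C

900 → 1700 m (dry, 9.8°C/km): ΔT = -9.8 × 0.8 = -7.84°C → T = 19.26°C
1700 → 3700 m (saturated, 5.2°C/km): ΔT = -5.2 × 2 = -10.4°C → T = 8.86°C
3700 → 2000 m (dry descent, 9.8°C/km): ΔT = +9.8 × 1.7 = +16.66°C → T = 25.52°C
Net change vs windward start: 25.52 − 27.1 = -1.58°C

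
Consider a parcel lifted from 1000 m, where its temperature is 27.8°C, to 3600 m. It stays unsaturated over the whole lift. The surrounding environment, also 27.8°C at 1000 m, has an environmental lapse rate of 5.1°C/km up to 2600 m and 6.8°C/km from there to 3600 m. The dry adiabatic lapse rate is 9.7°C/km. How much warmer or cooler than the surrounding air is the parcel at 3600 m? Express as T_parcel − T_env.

Parcel:
  1000 → 3600 m (dry, 9.7°C/km): ΔT = -9.7 × 2.6 = -25.22°C → T = 2.58°C
Environment:
  1000 → 2600 m (environment, lower layer, 5.1°C/km): ΔT = -5.1 × 1.6 = -8.16°C → T = 19.64°C
  2600 → 3600 m (environment, upper layer, 6.8°C/km): ΔT = -6.8 × 1 = -6.8°C → T = 12.84°C
T_parcel − T_env = 2.58 − 12.84 = -10.26°C

-10.26°C (parcel cooler than environment)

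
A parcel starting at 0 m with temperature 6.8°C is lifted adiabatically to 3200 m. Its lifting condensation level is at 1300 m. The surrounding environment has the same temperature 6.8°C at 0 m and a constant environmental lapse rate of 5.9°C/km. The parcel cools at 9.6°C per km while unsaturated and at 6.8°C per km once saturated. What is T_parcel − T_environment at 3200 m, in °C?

-6.52°C (parcel cooler than environment)

Parcel:
  0–1300 m, dry: Δz = 1.3 km ⇒ ΔT = -12.48°C; T = -5.68°C
  1300–3200 m, saturated: Δz = 1.9 km ⇒ ΔT = -12.92°C; T = -18.6°C
Environment:
  0–3200 m, environment: Δz = 3.2 km ⇒ ΔT = -18.88°C; T = -12.08°C
T_parcel − T_env = -18.6 − (-12.08) = -6.52°C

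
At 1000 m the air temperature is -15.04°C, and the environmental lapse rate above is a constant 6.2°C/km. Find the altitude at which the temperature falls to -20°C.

1800 m

Height above start = (-15.04 − (-20)) / 6.2 = 0.8 km
Altitude = 1000 m + 800 m = 1800 m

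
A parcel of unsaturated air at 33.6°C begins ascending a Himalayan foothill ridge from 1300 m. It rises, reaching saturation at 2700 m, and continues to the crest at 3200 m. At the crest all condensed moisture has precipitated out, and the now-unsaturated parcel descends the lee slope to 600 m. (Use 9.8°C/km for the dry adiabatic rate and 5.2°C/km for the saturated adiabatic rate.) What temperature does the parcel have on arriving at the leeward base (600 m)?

42.76°C

Dry to 2700 m: -9.8 × 1.4 km = -13.72°C, so T = 19.88°C.
Saturated to 3200 m: -5.2 × 0.5 km = -2.6°C, so T = 17.28°C.
Dry descent to 600 m: +9.8 × 2.6 km = +25.48°C, so T = 42.76°C.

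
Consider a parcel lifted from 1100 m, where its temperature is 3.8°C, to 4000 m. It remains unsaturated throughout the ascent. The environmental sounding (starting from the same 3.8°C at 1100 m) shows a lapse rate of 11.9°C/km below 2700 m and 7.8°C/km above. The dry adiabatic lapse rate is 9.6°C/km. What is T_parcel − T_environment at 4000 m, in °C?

+1.34°C (parcel warmer than environment)

Parcel:
  Dry to 4000 m: -9.6 × 2.9 km = -27.84°C, so T = -24.04°C.
Environment:
  Environment, lower layer to 2700 m: -11.9 × 1.6 km = -19.04°C, so T = -15.24°C.
  Environment, upper layer to 4000 m: -7.8 × 1.3 km = -10.14°C, so T = -25.38°C.
T_parcel − T_env = -24.04 − (-25.38) = +1.34°C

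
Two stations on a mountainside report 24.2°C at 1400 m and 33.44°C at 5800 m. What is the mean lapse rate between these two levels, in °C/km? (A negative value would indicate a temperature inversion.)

-2.1°C/km

Γ = −ΔT/Δz = (24.2 − 33.44) / (5800 − 1400) m
  = -9.24°C / 4.4 km = -2.1°C/km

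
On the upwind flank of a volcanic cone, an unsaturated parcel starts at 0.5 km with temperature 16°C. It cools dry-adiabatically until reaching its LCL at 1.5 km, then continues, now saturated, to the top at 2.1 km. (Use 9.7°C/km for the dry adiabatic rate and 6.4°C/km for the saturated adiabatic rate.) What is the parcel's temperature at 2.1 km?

2.46°C

From 500 m to 1500 m (dry): cools by 9.7 × 1 = 9.7°C, giving 6.3°C.
From 1500 m to 2100 m (saturated): cools by 6.4 × 0.6 = 3.84°C, giving 2.46°C.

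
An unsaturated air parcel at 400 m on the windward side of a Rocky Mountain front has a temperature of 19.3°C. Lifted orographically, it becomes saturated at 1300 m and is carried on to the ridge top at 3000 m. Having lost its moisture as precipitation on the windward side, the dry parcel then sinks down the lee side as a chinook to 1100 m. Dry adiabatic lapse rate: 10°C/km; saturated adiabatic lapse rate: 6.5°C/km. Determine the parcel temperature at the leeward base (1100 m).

18.25°C

400 → 1300 m (dry, 10°C/km): ΔT = -10 × 0.9 = -9°C → T = 10.3°C
1300 → 3000 m (saturated, 6.5°C/km): ΔT = -6.5 × 1.7 = -11.05°C → T = -0.75°C
3000 → 1100 m (dry descent, 10°C/km): ΔT = +10 × 1.9 = +19°C → T = 18.25°C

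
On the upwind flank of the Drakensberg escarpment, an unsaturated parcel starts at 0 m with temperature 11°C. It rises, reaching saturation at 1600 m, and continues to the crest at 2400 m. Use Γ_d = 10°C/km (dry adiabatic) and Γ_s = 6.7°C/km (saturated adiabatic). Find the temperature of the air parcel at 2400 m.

-10.36°C

0–1600 m, dry: Δz = 1.6 km ⇒ ΔT = -16°C; T = -5°C
1600–2400 m, saturated: Δz = 0.8 km ⇒ ΔT = -5.36°C; T = -10.36°C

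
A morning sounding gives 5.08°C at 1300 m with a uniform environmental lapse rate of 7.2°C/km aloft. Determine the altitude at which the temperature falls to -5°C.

Height above start = (5.08 − (-5)) / 7.2 = 1.4 km
Altitude = 1300 m + 1400 m = 2700 m

2700 m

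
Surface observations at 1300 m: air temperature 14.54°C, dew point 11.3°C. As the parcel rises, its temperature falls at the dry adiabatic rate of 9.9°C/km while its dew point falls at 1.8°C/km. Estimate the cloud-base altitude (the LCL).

T and T_d converge at 9.9 − 1.8 = 8.1°C per km
Height above start = (14.54 − 11.3) / 8.1 = 0.4 km
LCL altitude = 1300 m + 400 m = 1700 m

1700 m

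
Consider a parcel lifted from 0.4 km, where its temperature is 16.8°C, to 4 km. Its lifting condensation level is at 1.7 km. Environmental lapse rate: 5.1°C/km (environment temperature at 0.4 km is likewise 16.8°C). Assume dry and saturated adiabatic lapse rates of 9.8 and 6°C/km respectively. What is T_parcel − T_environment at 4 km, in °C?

-8.18°C (parcel cooler than environment)

Parcel:
  400–1700 m, dry: Δz = 1.3 km ⇒ ΔT = -12.74°C; T = 4.06°C
  1700–4000 m, saturated: Δz = 2.3 km ⇒ ΔT = -13.8°C; T = -9.74°C
Environment:
  400–4000 m, environment: Δz = 3.6 km ⇒ ΔT = -18.36°C; T = -1.56°C
T_parcel − T_env = -9.74 − (-1.56) = -8.18°C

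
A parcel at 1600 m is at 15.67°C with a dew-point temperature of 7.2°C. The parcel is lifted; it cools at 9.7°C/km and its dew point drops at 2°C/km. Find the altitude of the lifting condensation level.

T and T_d converge at 9.7 − 2 = 7.7°C per km
Height above start = (15.67 − 7.2) / 7.7 = 1.1 km
LCL altitude = 1600 m + 1100 m = 2700 m

2700 m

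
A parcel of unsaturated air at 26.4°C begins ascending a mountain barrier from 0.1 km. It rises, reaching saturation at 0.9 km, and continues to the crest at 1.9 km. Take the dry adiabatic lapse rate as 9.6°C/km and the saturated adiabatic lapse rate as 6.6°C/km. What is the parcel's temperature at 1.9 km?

Dry to 900 m: -9.6 × 0.8 km = -7.68°C, so T = 18.72°C.
Saturated to 1900 m: -6.6 × 1 km = -6.6°C, so T = 12.12°C.

12.12°C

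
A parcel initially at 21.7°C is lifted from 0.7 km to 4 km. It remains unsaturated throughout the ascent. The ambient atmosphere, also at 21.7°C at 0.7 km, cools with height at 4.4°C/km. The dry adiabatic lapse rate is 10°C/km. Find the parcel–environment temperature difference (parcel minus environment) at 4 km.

Parcel:
  700 → 4000 m (dry, 10°C/km): ΔT = -10 × 3.3 = -33°C → T = -11.3°C
Environment:
  700 → 4000 m (environment, 4.4°C/km): ΔT = -4.4 × 3.3 = -14.52°C → T = 7.18°C
T_parcel − T_env = -11.3 − 7.18 = -18.48°C

-18.48°C (parcel cooler than environment)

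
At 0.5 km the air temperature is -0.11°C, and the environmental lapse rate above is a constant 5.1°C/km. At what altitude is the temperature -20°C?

4.4 km

Height above start = (-0.11 − (-20)) / 5.1 = 3.9 km
Altitude = 500 m + 3900 m = 4400 m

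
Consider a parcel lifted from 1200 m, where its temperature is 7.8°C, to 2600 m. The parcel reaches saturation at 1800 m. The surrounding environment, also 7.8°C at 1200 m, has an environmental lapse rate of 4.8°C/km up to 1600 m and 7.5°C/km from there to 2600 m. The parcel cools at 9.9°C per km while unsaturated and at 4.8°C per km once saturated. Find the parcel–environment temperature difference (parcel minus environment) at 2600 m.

-0.36°C (parcel cooler than environment)

Parcel:
  1200 → 1800 m (dry, 9.9°C/km): ΔT = -9.9 × 0.6 = -5.94°C → T = 1.86°C
  1800 → 2600 m (saturated, 4.8°C/km): ΔT = -4.8 × 0.8 = -3.84°C → T = -1.98°C
Environment:
  1200 → 1600 m (environment, lower layer, 4.8°C/km): ΔT = -4.8 × 0.4 = -1.92°C → T = 5.88°C
  1600 → 2600 m (environment, upper layer, 7.5°C/km): ΔT = -7.5 × 1 = -7.5°C → T = -1.62°C
T_parcel − T_env = -1.98 − (-1.62) = -0.36°C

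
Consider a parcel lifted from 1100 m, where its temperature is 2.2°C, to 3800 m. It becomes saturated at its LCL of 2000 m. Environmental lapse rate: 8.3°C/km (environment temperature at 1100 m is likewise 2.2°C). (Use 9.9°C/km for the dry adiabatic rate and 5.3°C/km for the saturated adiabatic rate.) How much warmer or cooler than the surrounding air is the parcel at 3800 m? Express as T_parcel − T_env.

Parcel:
  1100–2000 m, dry: Δz = 0.9 km ⇒ ΔT = -8.91°C; T = -6.71°C
  2000–3800 m, saturated: Δz = 1.8 km ⇒ ΔT = -9.54°C; T = -16.25°C
Environment:
  1100–3800 m, environment: Δz = 2.7 km ⇒ ΔT = -22.41°C; T = -20.21°C
T_parcel − T_env = -16.25 − (-20.21) = +3.96°C

+3.96°C (parcel warmer than environment)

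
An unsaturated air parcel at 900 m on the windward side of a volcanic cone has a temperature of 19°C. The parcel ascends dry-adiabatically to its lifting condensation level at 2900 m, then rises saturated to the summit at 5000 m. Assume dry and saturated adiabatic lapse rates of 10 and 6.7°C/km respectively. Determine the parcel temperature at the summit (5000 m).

Dry to 2900 m: -10 × 2 km = -20°C, so T = -1°C.
Saturated to 5000 m: -6.7 × 2.1 km = -14.07°C, so T = -15.07°C.

-15.07°C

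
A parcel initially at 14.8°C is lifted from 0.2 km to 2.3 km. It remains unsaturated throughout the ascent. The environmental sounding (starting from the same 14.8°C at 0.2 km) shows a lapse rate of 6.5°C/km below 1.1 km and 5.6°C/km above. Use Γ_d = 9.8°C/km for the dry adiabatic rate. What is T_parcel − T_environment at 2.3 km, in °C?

Parcel:
  200–2300 m, dry: Δz = 2.1 km ⇒ ΔT = -20.58°C; T = -5.78°C
Environment:
  200–1100 m, environment, lower layer: Δz = 0.9 km ⇒ ΔT = -5.85°C; T = 8.95°C
  1100–2300 m, environment, upper layer: Δz = 1.2 km ⇒ ΔT = -6.72°C; T = 2.23°C
T_parcel − T_env = -5.78 − 2.23 = -8.01°C

-8.01°C (parcel cooler than environment)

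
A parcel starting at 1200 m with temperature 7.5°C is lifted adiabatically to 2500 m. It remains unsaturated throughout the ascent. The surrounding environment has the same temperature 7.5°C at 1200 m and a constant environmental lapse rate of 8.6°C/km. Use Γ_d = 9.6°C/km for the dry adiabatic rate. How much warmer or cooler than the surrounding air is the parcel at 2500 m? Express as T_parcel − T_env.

-1.3°C (parcel cooler than environment)

Parcel:
  Dry to 2500 m: -9.6 × 1.3 km = -12.48°C, so T = -4.98°C.
Environment:
  Environment to 2500 m: -8.6 × 1.3 km = -11.18°C, so T = -3.68°C.
T_parcel − T_env = -4.98 − (-3.68) = -1.3°C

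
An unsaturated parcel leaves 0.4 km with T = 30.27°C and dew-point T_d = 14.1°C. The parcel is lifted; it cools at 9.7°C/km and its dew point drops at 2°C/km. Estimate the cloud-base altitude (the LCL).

T and T_d converge at 9.7 − 2 = 7.7°C per km
Height above start = (30.27 − 14.1) / 7.7 = 2.1 km
LCL altitude = 400 m + 2100 m = 2500 m

2.5 km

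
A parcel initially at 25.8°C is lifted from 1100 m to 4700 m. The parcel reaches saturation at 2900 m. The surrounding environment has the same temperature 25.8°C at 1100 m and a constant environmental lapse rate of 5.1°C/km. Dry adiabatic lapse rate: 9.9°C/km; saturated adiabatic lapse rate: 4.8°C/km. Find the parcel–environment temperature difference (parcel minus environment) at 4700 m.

-8.1°C (parcel cooler than environment)

Parcel:
  From 1100 m to 2900 m (dry): cools by 9.9 × 1.8 = 17.82°C, giving 7.98°C.
  From 2900 m to 4700 m (saturated): cools by 4.8 × 1.8 = 8.64°C, giving -0.66°C.
Environment:
  From 1100 m to 4700 m (environment): cools by 5.1 × 3.6 = 18.36°C, giving 7.44°C.
T_parcel − T_env = -0.66 − 7.44 = -8.1°C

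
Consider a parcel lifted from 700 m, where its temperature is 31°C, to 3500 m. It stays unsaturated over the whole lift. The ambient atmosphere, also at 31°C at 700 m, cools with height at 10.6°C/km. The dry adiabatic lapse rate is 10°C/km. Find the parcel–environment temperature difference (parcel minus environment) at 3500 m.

Parcel:
  From 700 m to 3500 m (dry): cools by 10 × 2.8 = 28°C, giving 3°C.
Environment:
  From 700 m to 3500 m (environment): cools by 10.6 × 2.8 = 29.68°C, giving 1.32°C.
T_parcel − T_env = 3 − 1.32 = +1.68°C

+1.68°C (parcel warmer than environment)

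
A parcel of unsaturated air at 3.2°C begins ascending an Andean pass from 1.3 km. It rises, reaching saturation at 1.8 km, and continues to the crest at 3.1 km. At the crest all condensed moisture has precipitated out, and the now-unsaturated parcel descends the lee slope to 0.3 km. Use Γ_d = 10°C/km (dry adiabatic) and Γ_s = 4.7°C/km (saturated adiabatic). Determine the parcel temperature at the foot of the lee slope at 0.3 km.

20.09°C

From 1300 m to 1800 m (dry): cools by 10 × 0.5 = 5°C, giving -1.8°C.
From 1800 m to 3100 m (saturated): cools by 4.7 × 1.3 = 6.11°C, giving -7.91°C.
From 3100 m to 300 m (dry descent): warms by 10 × 2.8 = 28°C, giving 20.09°C.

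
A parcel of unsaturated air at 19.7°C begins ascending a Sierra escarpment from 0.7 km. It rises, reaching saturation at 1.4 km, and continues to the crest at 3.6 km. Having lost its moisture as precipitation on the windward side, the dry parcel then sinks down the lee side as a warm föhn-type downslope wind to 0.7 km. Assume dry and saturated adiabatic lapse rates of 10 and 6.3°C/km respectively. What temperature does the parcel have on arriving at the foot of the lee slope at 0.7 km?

27.84°C

700–1400 m, dry: Δz = 0.7 km ⇒ ΔT = -7°C; T = 12.7°C
1400–3600 m, saturated: Δz = 2.2 km ⇒ ΔT = -13.86°C; T = -1.16°C
3600–700 m, dry descent: Δz = 2.9 km ⇒ ΔT = +29°C; T = 27.84°C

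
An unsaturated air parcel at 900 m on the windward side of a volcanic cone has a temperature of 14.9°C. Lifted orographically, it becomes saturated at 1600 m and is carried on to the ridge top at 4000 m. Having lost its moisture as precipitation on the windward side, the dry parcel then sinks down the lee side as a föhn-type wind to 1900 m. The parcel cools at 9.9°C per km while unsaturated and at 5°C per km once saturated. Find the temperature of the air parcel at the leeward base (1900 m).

16.76°C

900–1600 m, dry: Δz = 0.7 km ⇒ ΔT = -6.93°C; T = 7.97°C
1600–4000 m, saturated: Δz = 2.4 km ⇒ ΔT = -12°C; T = -4.03°C
4000–1900 m, dry descent: Δz = 2.1 km ⇒ ΔT = +20.79°C; T = 16.76°C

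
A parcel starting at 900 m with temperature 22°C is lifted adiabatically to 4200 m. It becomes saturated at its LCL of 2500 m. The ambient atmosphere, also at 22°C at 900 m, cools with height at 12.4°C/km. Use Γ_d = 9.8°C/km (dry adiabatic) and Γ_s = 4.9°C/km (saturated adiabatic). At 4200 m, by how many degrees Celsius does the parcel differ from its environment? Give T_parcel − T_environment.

+16.91°C (parcel warmer than environment)

Parcel:
  900–2500 m, dry: Δz = 1.6 km ⇒ ΔT = -15.68°C; T = 6.32°C
  2500–4200 m, saturated: Δz = 1.7 km ⇒ ΔT = -8.33°C; T = -2.01°C
Environment:
  900–4200 m, environment: Δz = 3.3 km ⇒ ΔT = -40.92°C; T = -18.92°C
T_parcel − T_env = -2.01 − (-18.92) = +16.91°C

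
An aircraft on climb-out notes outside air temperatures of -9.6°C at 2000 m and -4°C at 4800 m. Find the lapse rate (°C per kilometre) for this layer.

-2°C/km

Γ = −ΔT/Δz = (-9.6 − (-4)) / (4800 − 2000) m
  = -5.6°C / 2.8 km = -2°C/km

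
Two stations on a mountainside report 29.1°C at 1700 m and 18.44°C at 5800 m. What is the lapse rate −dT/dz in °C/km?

Γ = −ΔT/Δz = (29.1 − 18.44) / (5800 − 1700) m
  = 10.66°C / 4.1 km = 2.6°C/km

2.6°C/km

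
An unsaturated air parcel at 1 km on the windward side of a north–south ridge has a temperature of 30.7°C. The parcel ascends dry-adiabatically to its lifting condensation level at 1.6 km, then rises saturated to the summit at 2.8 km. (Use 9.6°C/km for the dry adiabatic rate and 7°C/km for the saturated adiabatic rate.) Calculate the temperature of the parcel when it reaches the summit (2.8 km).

16.54°C

From 1000 m to 1600 m (dry): cools by 9.6 × 0.6 = 5.76°C, giving 24.94°C.
From 1600 m to 2800 m (saturated): cools by 7 × 1.2 = 8.4°C, giving 16.54°C.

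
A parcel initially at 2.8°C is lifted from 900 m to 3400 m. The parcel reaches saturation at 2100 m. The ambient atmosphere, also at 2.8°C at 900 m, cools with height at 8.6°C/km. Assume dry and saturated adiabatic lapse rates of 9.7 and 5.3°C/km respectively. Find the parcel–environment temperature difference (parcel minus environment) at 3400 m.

Parcel:
  Dry to 2100 m: -9.7 × 1.2 km = -11.64°C, so T = -8.84°C.
  Saturated to 3400 m: -5.3 × 1.3 km = -6.89°C, so T = -15.73°C.
Environment:
  Environment to 3400 m: -8.6 × 2.5 km = -21.5°C, so T = -18.7°C.
T_parcel − T_env = -15.73 − (-18.7) = +2.97°C

+2.97°C (parcel warmer than environment)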